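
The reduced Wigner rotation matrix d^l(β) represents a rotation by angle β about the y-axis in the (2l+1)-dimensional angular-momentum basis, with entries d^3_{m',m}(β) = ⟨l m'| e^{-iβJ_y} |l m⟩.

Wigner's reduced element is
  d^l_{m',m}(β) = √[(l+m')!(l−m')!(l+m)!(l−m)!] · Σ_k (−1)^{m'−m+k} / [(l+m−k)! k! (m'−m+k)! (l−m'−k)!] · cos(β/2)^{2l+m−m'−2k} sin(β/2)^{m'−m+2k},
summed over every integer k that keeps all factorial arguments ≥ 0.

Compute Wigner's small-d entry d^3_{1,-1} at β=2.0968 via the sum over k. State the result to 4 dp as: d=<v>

d=-0.4205

d^3_{1,-1}(β=2.0968) via Wigner's sum:
Half-angle: c=0.498958, s=0.866626. N=√(24·2·2·24)=48.000000
k: max(0,(-1)−(1))=0 … min(3+(-1),3−(1))=2
  k=0: (−1)^2·48.0000/(8)·0.4990^4·0.8666^2 = +0.279300
  k=1: (−1)^3·48.0000/(6)·0.4990^2·0.8666^4 = -1.123428
  k=2: (−1)^4·48.0000/(48)·0.4990^0·0.8666^6 = +0.423633
d^3_{1,-1}(2.0968) = +0.279300 -1.123428 +0.423633 = -0.420494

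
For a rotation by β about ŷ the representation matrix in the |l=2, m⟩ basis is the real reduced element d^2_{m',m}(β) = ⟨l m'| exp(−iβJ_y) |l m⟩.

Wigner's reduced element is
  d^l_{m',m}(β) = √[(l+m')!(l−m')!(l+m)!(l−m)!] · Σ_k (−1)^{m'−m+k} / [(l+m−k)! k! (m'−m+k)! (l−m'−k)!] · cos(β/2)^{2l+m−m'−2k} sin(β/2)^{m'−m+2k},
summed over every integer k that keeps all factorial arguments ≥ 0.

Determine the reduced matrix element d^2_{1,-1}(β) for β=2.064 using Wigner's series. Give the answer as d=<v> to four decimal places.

d=0.0391

d^2_{1,-1}(β=2.064) via Wigner's sum:
Half-angle: c=0.513103, s=0.858327. N=√(6·1·1·6)=6.000000
k∈{0,1} keeps every argument non-negative
  k=0: (−1)^2·6.0000/(2)·0.5131^2·0.8583^2 = +0.581884
  k=1: (−1)^3·6.0000/(6)·0.5131^0·0.8583^4 = -0.542764
d^2_{1,-1}(2.064) = +0.581884 -0.542764 = +0.039120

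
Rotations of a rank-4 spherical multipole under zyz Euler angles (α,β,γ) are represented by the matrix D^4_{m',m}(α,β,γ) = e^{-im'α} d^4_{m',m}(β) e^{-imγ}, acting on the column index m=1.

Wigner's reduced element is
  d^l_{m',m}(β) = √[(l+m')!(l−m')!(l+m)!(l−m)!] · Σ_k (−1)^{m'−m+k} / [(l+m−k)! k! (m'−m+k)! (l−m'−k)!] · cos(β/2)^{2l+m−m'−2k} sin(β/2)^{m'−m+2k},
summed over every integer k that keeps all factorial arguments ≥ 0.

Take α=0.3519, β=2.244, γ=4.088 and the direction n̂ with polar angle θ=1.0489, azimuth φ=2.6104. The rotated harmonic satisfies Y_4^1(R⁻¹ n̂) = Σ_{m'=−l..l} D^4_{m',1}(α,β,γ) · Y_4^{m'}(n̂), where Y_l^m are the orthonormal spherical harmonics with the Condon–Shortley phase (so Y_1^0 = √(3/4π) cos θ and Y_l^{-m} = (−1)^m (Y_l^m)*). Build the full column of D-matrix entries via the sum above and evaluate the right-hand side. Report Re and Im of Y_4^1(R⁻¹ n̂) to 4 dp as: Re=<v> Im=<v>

Need the full column D^4_{m',1} for m'=−4..4 at α=0.3519, β=2.244, γ=4.088.
cos(β/2)=0.433881, sin(β/2)=0.900970
d^4_{-4,1}: single k=5 term ⇒ +0.362876;  D = -0.324964-0.161486i
d^4_{-3,1}: k∈[4..5] ⇒ +0.308919 -0.799235 = -0.490316;  D = +0.487390+0.053481i
d^4_{-2,1}: k∈[3..5] ⇒ +0.159038 -1.028658 +0.887114 = +0.017495;  D = -0.016982+0.004203i
d^4_{-1,1}: k∈[2..5] ⇒ +0.054156 -0.700562 +1.510411 -0.434193 = +0.429813;  D = -0.356067+0.240738i
d^4_{0,1}: k∈[1..4] ⇒ +0.011663 -0.301753 +1.301161 -0.935101 = +0.075970;  D = -0.044412+0.061636i
d^4_{1,1}: k∈[0..3] ⇒ +0.001256 -0.081234 +0.700562 -1.006941 = -0.386357;  D = +0.103980-0.372102i
d^4_{2,1}: k∈[0..2] ⇒ -0.011065 +0.238557 -0.685772 = -0.458280;  D = -0.036354-0.456835i
d^4_{3,1}: k∈[0..1] ⇒ +0.042985 -0.308919 = -0.265934;  D = -0.111177-0.241579i
d^4_{4,1}: single k=0 term ⇒ -0.084155;  D = -0.059376-0.059637i
Y_4^{m'}(θ=1.0489,φ=2.6104) and Σ D·Y over m':
  (-0.3250-0.1615i)·(-0.1315+0.2125i)  (+0.4874+0.0535i)·(+0.0093-0.4064i)  (-0.0170+0.0042i)·(+0.0905+0.1624i)  (-0.3561+0.2407i)·(+0.2222+0.1305i)  (-0.0444+0.0616i)·(-0.2427+0.0000i)  (+0.1040-0.3721i)·(-0.2222+0.1305i)  (-0.0364-0.4568i)·(+0.0905-0.1624i)  (-0.1112-0.2416i)·(-0.0093-0.4064i)  (-0.0594-0.0596i)·(-0.1315-0.2125i)
Y_4^1(R⁻¹ n̂) = -0.152718-0.127064i

Re=-0.1527 Im=-0.1271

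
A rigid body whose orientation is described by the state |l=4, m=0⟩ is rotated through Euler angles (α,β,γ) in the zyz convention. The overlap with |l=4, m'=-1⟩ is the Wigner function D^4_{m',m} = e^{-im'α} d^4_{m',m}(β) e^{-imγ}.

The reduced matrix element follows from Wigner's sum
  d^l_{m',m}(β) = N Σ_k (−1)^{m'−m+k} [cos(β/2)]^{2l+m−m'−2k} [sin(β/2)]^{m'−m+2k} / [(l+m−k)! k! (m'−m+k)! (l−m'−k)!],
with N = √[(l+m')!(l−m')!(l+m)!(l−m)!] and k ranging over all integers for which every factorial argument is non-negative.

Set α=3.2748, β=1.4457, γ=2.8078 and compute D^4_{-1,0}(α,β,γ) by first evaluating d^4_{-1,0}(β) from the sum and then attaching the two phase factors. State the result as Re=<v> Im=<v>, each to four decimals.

Re=0.1983 Im=0.0266

D^4_{-1,0}(3.2748,1.4457,2.8078) = e^{-i·-1·3.2748}·d^4_{-1,0}(1.4457)·e^{-i·0·2.8078}. Compute d first:
Half-angle: c=0.749923, s=0.661525. N=√(6·120·24·24)=643.987578
k: max(0,(0)−(-1))=1 … min(4+(0),4−(-1))=4
  k=1: (−1)^0·643.9876/(144)·0.7499^7·0.6615^1 = +0.394620
  k=2: (−1)^1·643.9876/(24)·0.7499^5·0.6615^3 = -1.842421
  k=3: (−1)^2·643.9876/(24)·0.7499^3·0.6615^5 = +1.433663
  k=4: (−1)^3·643.9876/(144)·0.7499^1·0.6615^7 = -0.185932
d^4_{-1,0}(1.4457) = +0.394620 -1.842421 +1.433663 -0.185932 = -0.200070
Phases: e^{-i·(-1)·3.2748}=-0.991141-0.132814i, e^{-i·(0)·2.8078}=+1.000000+0.000000i ⇒ D=+0.198297+0.026572i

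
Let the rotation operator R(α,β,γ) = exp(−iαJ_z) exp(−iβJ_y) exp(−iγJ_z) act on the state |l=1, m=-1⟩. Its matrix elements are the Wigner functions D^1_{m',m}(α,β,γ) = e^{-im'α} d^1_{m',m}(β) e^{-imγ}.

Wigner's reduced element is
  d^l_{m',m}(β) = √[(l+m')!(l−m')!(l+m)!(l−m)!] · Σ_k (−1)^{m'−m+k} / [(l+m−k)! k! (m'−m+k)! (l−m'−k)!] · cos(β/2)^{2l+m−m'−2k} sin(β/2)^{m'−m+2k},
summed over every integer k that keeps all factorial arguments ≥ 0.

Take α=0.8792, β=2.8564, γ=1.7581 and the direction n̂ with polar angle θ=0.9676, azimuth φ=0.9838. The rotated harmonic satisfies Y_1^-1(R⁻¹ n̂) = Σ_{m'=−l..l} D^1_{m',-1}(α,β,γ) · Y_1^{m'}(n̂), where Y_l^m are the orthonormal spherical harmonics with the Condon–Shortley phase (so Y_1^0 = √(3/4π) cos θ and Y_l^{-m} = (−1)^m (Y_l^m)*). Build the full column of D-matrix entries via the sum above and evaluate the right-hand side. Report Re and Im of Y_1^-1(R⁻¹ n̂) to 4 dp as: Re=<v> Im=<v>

Re=0.0900 Im=-0.3154

Need the full column D^1_{m',-1} for m'=−1..1 at α=0.8792, β=2.8564, γ=1.7581.
cos(β/2)=0.142114, sin(β/2)=0.989850
d^1_{-1,-1}: single k=0 term ⇒ +0.020196;  D = -0.017682+0.009759i
d^1_{0,-1}: single k=0 term ⇒ -0.198939;  D = +0.037045-0.195460i
d^1_{1,-1}: single k=0 term ⇒ +0.979804;  D = +0.625113+0.754486i
Y_1^{m'}(θ=0.9676,φ=0.9838) and Σ D·Y over m':
  (-0.0177+0.0098i)·(+0.1576-0.2369i)  (+0.0370-0.1955i)·(+0.2772+0.0000i)  (+0.6251+0.7545i)·(-0.1576-0.2369i)
Y_1^-1(R⁻¹ n̂) = +0.090018-0.315434i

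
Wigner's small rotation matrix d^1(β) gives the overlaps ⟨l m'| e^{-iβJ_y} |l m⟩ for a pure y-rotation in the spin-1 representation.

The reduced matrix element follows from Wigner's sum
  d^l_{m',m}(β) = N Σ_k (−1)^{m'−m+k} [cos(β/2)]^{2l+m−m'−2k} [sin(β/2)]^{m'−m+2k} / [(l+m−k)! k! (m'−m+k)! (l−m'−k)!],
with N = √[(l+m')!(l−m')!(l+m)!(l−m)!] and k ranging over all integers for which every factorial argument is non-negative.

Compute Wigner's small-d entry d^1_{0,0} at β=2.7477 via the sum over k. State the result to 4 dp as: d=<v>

d^1_{0,0}(β=2.7477) via Wigner's sum:
c=cos(2.7477/2)=0.195676, s=sin(2.7477/2)=0.980669; N=√[1·1·1·1]=1.000000
The bounds max(0,m−m')=0 and min(l+m,l−m')=1 give 2 terms
  k=0: (−1)^0·1.0000/(1)·0.1957^2·0.9807^0 = +0.038289
  k=1: (−1)^1·1.0000/(1)·0.1957^0·0.9807^2 = -0.961711
d^1_{0,0}(2.7477) = +0.038289 -0.961711 = -0.923422

d=-0.9234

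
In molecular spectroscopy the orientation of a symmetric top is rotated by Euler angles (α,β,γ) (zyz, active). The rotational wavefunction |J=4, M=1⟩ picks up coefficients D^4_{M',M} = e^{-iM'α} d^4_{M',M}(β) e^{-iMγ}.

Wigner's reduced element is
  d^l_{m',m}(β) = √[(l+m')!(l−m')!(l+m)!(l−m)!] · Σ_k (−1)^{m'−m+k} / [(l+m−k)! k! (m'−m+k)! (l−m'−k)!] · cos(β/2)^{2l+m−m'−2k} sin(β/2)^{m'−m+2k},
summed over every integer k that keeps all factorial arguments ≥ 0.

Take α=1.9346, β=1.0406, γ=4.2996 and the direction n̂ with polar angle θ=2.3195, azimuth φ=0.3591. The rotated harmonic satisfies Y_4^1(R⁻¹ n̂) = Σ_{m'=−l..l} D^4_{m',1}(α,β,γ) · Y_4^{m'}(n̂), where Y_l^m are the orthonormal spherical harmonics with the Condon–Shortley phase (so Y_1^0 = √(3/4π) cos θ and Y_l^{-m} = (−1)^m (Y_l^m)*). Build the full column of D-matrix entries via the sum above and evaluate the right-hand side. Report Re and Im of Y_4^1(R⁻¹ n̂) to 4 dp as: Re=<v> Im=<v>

Need the full column D^4_{m',1} for m'=−4..4 at α=1.9346, β=1.0406, γ=4.2996.
cos(β/2)=0.867670, sin(β/2)=0.497140
d^4_{-4,1}: single k=5 term ⇒ +0.148441;  D = -0.141933-0.043471i
d^4_{-3,1}: k∈[4..5] ⇒ +0.457988 -0.090210 = +0.367778;  D = +0.024475+0.366963i
d^4_{-2,1}: k∈[3..5] ⇒ +0.854526 -0.420790 +0.027628 = +0.461364;  D = +0.419287-0.192497i
d^4_{-1,1}: k∈[2..5] ⇒ +1.054596 -1.038619 +0.170481 -0.003731 = +0.182726;  D = -0.130340-0.128064i
d^4_{0,1}: k∈[1..4] ⇒ +0.823145 -1.621350 +0.532262 -0.029122 = -0.295064;  D = +0.118370-0.270281i
d^4_{1,1}: k∈[0..3] ⇒ +0.321245 -1.581893 +1.038619 -0.113654 = -0.335683;  D = -0.335280-0.016437i
d^4_{2,1}: k∈[0..2] ⇒ -0.780904 +1.281789 -0.280527 = +0.220359;  D = -0.068233-0.209528i
d^4_{3,1}: k∈[0..1] ⇒ +0.837059 -0.457988 = +0.379071;  D = -0.295084+0.237951i
d^4_{4,1}: single k=0 term ⇒ -0.452173;  D = -0.390510-0.227952i
Y_4^{m'}(θ=2.3195,φ=0.3591) and Σ D·Y over m':
  (-0.1419-0.0435i)·(+0.0171-0.1263i)  (+0.0245+0.3670i)·(-0.1587+0.2950i)  (+0.4193-0.1925i)·(+0.3033-0.2650i)  (-0.1303-0.1281i)·(-0.0538+0.0202i)  (+0.1184-0.2703i)·(-0.3582+0.0000i)  (-0.3353-0.0164i)·(+0.0538+0.0202i)  (-0.0682-0.2095i)·(+0.3033+0.2650i)  (-0.2951+0.2380i)·(+0.1587+0.2950i)  (-0.3905-0.2280i)·(+0.0171+0.1263i)
Y_4^1(R⁻¹ n̂) = -0.154469-0.294024i

Re=-0.1545 Im=-0.2940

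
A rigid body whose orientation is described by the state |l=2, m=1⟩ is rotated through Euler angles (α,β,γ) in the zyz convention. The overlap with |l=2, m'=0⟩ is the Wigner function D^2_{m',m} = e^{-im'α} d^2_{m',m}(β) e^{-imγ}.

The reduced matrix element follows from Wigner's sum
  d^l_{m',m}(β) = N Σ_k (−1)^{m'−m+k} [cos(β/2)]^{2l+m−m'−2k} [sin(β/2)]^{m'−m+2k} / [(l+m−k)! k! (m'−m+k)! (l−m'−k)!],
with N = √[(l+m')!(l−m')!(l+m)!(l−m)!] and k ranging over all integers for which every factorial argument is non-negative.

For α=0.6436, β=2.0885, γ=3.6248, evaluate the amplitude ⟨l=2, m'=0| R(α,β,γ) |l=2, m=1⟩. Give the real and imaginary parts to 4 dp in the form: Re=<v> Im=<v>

D^2_{0,1}(0.6436,2.0885,3.6248) = e^{-i·0·0.6436}·d^2_{0,1}(2.0885)·e^{-i·1·3.6248}. Compute d first:
c=cos(2.0885/2)=0.502550, s=sin(2.0885/2)=0.864548; N=√[2·2·6·1]=4.898979
k∈{1,2} keeps every argument non-negative
  k=1: (−1)^0·4.8990/(2)·0.5026^3·0.8645^1 = +0.268784
  k=2: (−1)^1·4.8990/(2)·0.5026^1·0.8645^3 = -0.795468
d^2_{0,1}(2.0885) = +0.268784 -0.795468 = -0.526683
Phases: e^{-i·(0)·0.6436}=+1.000000+0.000000i, e^{-i·(1)·3.6248}=-0.885509+0.464622i ⇒ D=+0.466383-0.244708i

Re=0.4664 Im=-0.2447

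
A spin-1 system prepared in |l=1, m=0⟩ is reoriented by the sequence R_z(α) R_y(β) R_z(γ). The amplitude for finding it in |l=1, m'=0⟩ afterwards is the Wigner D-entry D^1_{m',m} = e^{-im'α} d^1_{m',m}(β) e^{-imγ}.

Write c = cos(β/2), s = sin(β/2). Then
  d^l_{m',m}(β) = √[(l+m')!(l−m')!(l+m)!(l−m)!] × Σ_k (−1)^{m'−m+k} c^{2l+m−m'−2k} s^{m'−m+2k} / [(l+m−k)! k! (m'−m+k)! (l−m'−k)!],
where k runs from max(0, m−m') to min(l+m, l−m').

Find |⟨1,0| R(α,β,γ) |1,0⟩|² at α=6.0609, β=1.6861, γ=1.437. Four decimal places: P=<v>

P=0.0132

First d^1_{0,0}(β=1.6861), then the phase factors e^{-i(0)α} and e^{-i(0)γ}:
With c≡cos(β/2)=0.665189 and s≡sin(β/2)=0.746675, N=[1·1·1·1]^{1/2}=1.000000
Admissible k: 0..1 (factorial args all ≥0)
  k=0: (−1)^0·1.0000/(1)·0.6652^2·0.7467^0 = +0.442476
  k=1: (−1)^1·1.0000/(1)·0.6652^0·0.7467^2 = -0.557524
d^1_{0,0}(1.6861) = +0.442476 -0.557524 = -0.115048
|D^1_{0,0}|² = |d^1_{0,0}(β)|² = (-0.115048)² = 0.013236 (the z-rotation phases have unit modulus)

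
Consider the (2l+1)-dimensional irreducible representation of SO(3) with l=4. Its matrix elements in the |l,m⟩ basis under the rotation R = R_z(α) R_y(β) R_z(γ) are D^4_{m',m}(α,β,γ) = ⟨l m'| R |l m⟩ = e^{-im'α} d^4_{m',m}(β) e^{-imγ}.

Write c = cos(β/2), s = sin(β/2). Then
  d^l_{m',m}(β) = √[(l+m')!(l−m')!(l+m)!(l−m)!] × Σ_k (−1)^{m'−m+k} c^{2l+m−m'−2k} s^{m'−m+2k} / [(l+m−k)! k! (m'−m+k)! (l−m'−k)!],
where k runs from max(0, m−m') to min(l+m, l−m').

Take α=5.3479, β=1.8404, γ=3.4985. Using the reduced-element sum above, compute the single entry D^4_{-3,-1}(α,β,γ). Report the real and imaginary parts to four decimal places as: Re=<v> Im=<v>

First d^4_{-3,-1}(β=1.8404), then the phase factors e^{-i(-3)α} and e^{-i(-1)γ}:
With c≡cos(β/2)=0.605661 and s≡sin(β/2)=0.795723, N=[1·5040·6·120]^{1/2}=1904.940944
k∈{2,3} keeps every argument non-negative
  k=2: (−1)^0·1904.9409/(240)·0.6057^6·0.7957^2 = +0.248068
  k=3: (−1)^1·1904.9409/(144)·0.6057^4·0.7957^4 = -0.713649
d^4_{-3,-1}(1.8404) = +0.248068 -0.713649 = -0.465581
Phases: e^{-i·(-3)·5.3479}=-0.944168-0.329465i, e^{-i·(-1)·3.4985}=-0.936982-0.349378i ⇒ D=-0.358292-0.297308i

Re=-0.3583 Im=-0.2973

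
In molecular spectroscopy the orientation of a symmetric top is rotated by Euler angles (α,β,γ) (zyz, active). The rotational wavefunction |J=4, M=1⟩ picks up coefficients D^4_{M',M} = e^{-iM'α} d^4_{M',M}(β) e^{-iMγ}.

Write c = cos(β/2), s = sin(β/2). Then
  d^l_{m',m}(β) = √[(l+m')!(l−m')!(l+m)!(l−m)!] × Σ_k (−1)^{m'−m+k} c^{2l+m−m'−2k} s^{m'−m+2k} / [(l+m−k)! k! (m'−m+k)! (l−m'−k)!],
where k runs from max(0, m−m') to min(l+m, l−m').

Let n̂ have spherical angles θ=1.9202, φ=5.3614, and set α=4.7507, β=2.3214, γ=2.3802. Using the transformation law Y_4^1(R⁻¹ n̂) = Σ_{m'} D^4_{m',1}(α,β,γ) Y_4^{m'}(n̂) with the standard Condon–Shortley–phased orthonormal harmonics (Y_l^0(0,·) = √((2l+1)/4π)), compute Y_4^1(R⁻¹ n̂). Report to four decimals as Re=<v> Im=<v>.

Re=-0.3095 Im=0.1088

Need the full column D^4_{m',1} for m'=−4..4 at α=4.7507, β=2.3214, γ=2.3802.
cos(β/2)=0.398698, sin(β/2)=0.917082
d^4_{-4,1}: single k=5 term ⇒ +0.307657;  D = -0.187695-0.243769i
d^4_{-3,1}: k∈[4..5] ⇒ +0.236443 -0.750599 = -0.514155;  D = -0.395073+0.329049i
d^4_{-2,1}: k∈[3..5] ⇒ +0.109890 -0.872126 +0.922866 = +0.160630;  D = +0.107452+0.119399i
d^4_{-1,1}: k∈[2..5] ⇒ +0.033781 -0.536203 +1.418498 -0.500342 = +0.415735;  D = -0.298144+0.289733i
d^4_{0,1}: k∈[1..4] ⇒ +0.006568 -0.208502 +1.103162 -0.972786 = -0.071558;  D = +0.051799+0.049370i
d^4_{1,1}: k∈[0..3] ⇒ +0.000638 -0.050672 +0.536203 -0.945666 = -0.459496;  D = -0.304048+0.344516i
d^4_{2,1}: k∈[0..2] ⇒ -0.006231 +0.164835 -0.581417 = -0.422813;  D = -0.327496-0.267427i
d^4_{3,1}: k∈[0..1] ⇒ +0.026813 -0.236443 = -0.209630;  D = +0.126274-0.167331i
d^4_{4,1}: single k=0 term ⇒ -0.058148;  D = +0.047723+0.033223i
Y_4^{m'}(θ=1.9202,φ=5.3614) and Σ D·Y over m':
  (-0.1877-0.2438i)·(-0.2948-0.1790i)  (-0.3951+0.3290i)·(+0.3306-0.1306i)  (+0.1075+0.1194i)·(+0.0143-0.0511i)  (-0.2981+0.2897i)·(+0.2005+0.2642i)  (+0.0518+0.0494i)·(-0.0037+0.0000i)  (-0.3040+0.3445i)·(-0.2005+0.2642i)  (-0.3275-0.2674i)·(+0.0143+0.0511i)  (+0.1263-0.1673i)·(-0.3306-0.1306i)  (+0.0477+0.0332i)·(-0.2948+0.1790i)
Y_4^1(R⁻¹ n̂) = -0.309506+0.108765i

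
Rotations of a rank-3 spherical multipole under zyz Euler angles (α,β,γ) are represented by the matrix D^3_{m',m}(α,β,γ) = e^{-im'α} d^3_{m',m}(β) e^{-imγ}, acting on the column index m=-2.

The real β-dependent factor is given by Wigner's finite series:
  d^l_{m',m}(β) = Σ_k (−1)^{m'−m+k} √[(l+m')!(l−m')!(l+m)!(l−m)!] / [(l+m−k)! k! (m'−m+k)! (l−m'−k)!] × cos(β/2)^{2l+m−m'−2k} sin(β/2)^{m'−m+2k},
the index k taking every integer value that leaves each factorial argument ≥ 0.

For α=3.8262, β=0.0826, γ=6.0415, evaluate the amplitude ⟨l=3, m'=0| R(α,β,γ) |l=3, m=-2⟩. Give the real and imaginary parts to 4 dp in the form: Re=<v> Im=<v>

First d^3_{0,-2}(β=0.0826), then the phase factors e^{-i(0)α} and e^{-i(-2)γ}:
Half-angle: c=0.999147, s=0.041288. N=√(6·6·1·120)=65.726707
Admissible k: 0..1 (factorial args all ≥0)
  k=0: (−1)^2·65.7267/(12)·0.9991^4·0.0413^2 = +0.009305
  k=1: (−1)^3·65.7267/(12)·0.9991^2·0.0413^4 = -0.000016
d^3_{0,-2}(0.0826) = +0.009305 -0.000016 = +0.009289
D = (+1.000000+0.000000i)·(+0.009289)·(+0.885433-0.464766i) = +0.008225-0.004317i

Re=0.0082 Im=-0.0043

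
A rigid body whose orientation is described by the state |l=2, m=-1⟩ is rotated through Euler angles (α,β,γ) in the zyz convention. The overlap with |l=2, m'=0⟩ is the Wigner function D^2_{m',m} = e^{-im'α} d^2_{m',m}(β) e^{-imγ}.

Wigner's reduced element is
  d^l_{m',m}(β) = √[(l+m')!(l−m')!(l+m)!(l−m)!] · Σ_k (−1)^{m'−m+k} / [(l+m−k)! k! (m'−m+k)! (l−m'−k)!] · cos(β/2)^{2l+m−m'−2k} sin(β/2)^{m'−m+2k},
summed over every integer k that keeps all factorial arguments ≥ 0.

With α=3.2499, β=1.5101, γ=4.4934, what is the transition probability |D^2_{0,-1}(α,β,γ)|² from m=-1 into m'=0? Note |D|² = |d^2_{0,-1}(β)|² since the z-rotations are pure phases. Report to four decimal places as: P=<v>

Split into d^2_{0,-1}(β=1.5101) × two z-phases.
c=cos(1.5101/2)=0.728237, s=sin(1.5101/2)=0.685325; N=√[2·2·1·6]=4.898979
k: max(0,(-1)−(0))=0 … min(2+(-1),2−(0))=1
  k=0: (−1)^1·4.8990/(2)·0.7282^3·0.6853^1 = -0.648322
  k=1: (−1)^2·4.8990/(2)·0.7282^1·0.6853^3 = +0.574167
d^2_{0,-1}(1.5101) = -0.648322 +0.574167 = -0.074155
|D^2_{0,-1}|² = |d^2_{0,-1}(β)|² = (-0.074155)² = 0.005499 (the z-rotation phases have unit modulus)

P=0.0055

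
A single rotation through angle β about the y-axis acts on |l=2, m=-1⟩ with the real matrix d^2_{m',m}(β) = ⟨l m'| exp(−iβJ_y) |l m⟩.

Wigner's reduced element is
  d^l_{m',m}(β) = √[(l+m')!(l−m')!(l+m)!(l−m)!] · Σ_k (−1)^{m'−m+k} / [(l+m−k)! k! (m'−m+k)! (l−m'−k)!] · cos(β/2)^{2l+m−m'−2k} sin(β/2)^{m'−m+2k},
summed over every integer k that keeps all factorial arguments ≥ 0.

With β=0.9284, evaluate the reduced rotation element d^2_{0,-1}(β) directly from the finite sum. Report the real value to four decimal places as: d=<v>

d^2_{0,-1}(β=0.9284) via Wigner's sum:
With c≡cos(β/2)=0.894180 and s≡sin(β/2)=0.447708, N=[2·2·1·6]^{1/2}=4.898979
The bounds max(0,m−m')=0 and min(l+m,l−m')=1 give 2 terms
  k=0: (−1)^1·4.8990/(2)·0.8942^3·0.4477^1 = -0.784052
  k=1: (−1)^2·4.8990/(2)·0.8942^1·0.4477^3 = +0.196555
d^2_{0,-1}(0.9284) = -0.784052 +0.196555 = -0.587497

d=-0.5875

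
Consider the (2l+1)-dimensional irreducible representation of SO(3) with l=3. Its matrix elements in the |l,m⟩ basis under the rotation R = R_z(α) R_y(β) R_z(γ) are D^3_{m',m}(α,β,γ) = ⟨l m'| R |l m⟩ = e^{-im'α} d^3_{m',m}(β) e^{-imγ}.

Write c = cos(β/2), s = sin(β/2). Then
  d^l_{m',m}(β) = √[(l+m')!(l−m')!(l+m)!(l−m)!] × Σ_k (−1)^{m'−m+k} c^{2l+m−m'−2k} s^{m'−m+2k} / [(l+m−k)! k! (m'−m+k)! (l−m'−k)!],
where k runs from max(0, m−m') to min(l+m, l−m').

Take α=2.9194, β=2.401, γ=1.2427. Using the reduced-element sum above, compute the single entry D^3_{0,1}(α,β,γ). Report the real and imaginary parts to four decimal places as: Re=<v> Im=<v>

Re=0.1623 Im=-0.4767

First d^3_{0,1}(β=2.401), then the phase factors e^{-i(0)α} and e^{-i(1)γ}:
With c≡cos(β/2)=0.361892 and s≡sin(β/2)=0.932220, N=[6·6·24·2]^{1/2}=41.569219
k: max(0,(1)−(0))=1 … min(3+(1),3−(0))=3
  k=1: (−1)^0·41.5692/(12)·0.3619^5·0.9322^1 = +0.020045
  k=2: (−1)^1·41.5692/(4)·0.3619^3·0.9322^3 = -0.399028
  k=3: (−1)^2·41.5692/(12)·0.3619^1·0.9322^5 = +0.882595
d^3_{0,1}(2.401) = +0.020045 -0.399028 +0.882595 = +0.503612
Phases: e^{-i·(0)·2.9194}=+1.000000+0.000000i, e^{-i·(1)·1.2427}=+0.322241-0.946658i ⇒ D=+0.162285-0.476748i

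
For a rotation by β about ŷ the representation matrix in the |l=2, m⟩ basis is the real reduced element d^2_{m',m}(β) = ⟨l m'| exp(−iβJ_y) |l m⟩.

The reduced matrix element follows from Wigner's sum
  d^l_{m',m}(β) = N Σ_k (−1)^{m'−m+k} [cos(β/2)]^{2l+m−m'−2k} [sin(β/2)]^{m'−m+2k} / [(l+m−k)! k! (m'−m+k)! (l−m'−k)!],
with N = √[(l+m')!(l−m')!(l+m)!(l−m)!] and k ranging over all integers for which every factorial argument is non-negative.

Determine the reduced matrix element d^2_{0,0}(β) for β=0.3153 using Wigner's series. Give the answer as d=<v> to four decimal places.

d^2_{0,0}(β=0.3153) via Wigner's sum:
c=cos(0.3153/2)=0.987599, s=sin(0.3153/2)=0.156998; N=√[2·2·2·2]=4.000000
k∈{0,1,2} keeps every argument non-negative
  k=0: (−1)^0·4.0000/(4)·0.9876^4·0.1570^0 = +0.951311
  k=1: (−1)^1·4.0000/(1)·0.9876^2·0.1570^2 = -0.096163
  k=2: (−1)^2·4.0000/(4)·0.9876^0·0.1570^4 = +0.000608
d^2_{0,0}(0.3153) = +0.951311 -0.096163 +0.000608 = +0.855755

d=0.8558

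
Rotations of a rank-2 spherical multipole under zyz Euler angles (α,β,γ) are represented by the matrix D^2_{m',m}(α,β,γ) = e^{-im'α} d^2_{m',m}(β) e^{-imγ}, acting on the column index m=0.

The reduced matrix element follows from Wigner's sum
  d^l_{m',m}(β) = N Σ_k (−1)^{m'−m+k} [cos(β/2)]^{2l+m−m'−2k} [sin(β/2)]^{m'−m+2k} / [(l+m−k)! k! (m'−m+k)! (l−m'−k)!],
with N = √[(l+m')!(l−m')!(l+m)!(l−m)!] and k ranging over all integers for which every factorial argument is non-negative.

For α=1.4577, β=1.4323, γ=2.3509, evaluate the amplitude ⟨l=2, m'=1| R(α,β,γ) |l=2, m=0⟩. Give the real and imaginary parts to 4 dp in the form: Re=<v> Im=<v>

Split into d^2_{1,0}(β=1.4323) × two z-phases.
c=cos(1.4323/2)=0.754339, s=sin(1.4323/2)=0.656485; N=√[6·1·2·2]=4.898979
k: max(0,(0)−(1))=0 … min(2+(0),2−(1))=1
  k=0: (−1)^1·4.8990/(2)·0.7543^3·0.6565^1 = -0.690240
  k=1: (−1)^2·4.8990/(2)·0.7543^1·0.6565^3 = +0.522778
d^2_{1,0}(1.4323) = -0.690240 +0.522778 = -0.167462
D = (+0.112855-0.993611i)·(-0.167462)·(+1.000000+0.000000i) = -0.018899+0.166392i

Re=-0.0189 Im=0.1664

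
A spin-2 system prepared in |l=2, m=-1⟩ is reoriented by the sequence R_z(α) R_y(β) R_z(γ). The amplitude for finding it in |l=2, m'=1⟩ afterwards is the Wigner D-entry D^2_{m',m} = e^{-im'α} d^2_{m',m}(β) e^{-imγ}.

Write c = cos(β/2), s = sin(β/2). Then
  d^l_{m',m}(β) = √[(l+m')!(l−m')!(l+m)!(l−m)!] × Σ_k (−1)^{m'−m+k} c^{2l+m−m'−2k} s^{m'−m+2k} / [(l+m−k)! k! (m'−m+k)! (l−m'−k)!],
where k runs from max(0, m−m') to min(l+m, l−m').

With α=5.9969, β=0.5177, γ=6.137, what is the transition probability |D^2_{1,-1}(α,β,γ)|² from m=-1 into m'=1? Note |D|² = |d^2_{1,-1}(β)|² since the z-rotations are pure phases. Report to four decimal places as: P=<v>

P=0.0322

Split into d^2_{1,-1}(β=0.5177) × two z-phases.
Half-angle: c=0.966685, s=0.255969. N=√(6·1·1·6)=6.000000
k∈{0,1} keeps every argument non-negative
  k=0: (−1)^2·6.0000/(2)·0.9667^2·0.2560^2 = +0.183682
  k=1: (−1)^3·6.0000/(6)·0.9667^0·0.2560^4 = -0.004293
d^2_{1,-1}(0.5177) = +0.183682 -0.004293 = +0.179389
|D^2_{1,-1}|² = |d^2_{1,-1}(β)|² = (+0.179389)² = 0.032180 (the z-rotation phases have unit modulus)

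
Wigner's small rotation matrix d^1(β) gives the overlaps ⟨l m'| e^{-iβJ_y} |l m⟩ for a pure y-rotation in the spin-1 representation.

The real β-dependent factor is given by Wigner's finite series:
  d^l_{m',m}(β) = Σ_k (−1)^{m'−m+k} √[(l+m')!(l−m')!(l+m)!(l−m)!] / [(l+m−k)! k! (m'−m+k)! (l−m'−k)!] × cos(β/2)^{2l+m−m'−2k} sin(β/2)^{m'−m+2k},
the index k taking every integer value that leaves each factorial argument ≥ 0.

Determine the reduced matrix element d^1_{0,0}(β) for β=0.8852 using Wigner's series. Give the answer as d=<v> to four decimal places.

d^1_{0,0}(β=0.8852) via Wigner's sum:
c=cos(0.8852/2)=0.903641, s=sin(0.8852/2)=0.428290; N=√[1·1·1·1]=1.000000
k: max(0,(0)−(0))=0 … min(1+(0),1−(0))=1
  k=0: (−1)^0·1.0000/(1)·0.9036^2·0.4283^0 = +0.816567
  k=1: (−1)^1·1.0000/(1)·0.9036^0·0.4283^2 = -0.183433
d^1_{0,0}(0.8852) = +0.816567 -0.183433 = +0.633135

d=0.6331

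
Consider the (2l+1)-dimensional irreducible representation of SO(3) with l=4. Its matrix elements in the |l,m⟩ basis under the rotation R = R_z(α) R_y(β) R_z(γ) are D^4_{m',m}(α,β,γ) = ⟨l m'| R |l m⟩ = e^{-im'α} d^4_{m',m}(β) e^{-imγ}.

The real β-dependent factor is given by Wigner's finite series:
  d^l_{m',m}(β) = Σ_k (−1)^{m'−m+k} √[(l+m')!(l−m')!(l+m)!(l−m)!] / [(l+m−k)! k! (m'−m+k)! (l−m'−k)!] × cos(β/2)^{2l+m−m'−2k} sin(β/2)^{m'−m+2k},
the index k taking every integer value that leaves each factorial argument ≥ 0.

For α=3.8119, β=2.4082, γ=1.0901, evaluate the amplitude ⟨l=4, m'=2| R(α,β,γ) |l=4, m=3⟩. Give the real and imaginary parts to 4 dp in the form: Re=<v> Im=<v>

D^4_{2,3}(3.8119,2.4082,1.0901) = e^{-i·2·3.8119}·d^4_{2,3}(2.4082)·e^{-i·3·1.0901}. Compute d first:
c=cos(2.4082/2)=0.358533, s=sin(2.4082/2)=0.933517; N=√[720·2·5040·1]=2693.993318
k: max(0,(3)−(2))=1 … min(4+(3),4−(2))=2
  k=1: (−1)^0·2693.9933/(720)·0.3585^7·0.9335^1 = +0.002660
  k=2: (−1)^1·2693.9933/(240)·0.3585^5·0.9335^3 = -0.054100
d^4_{2,3}(2.4082) = +0.002660 -0.054100 = -0.051440
Phases: e^{-i·(2)·3.8119}=+0.228154-0.973625i, e^{-i·(3)·1.0901}=-0.991729+0.128352i ⇒ D=+0.005211-0.051176i

Re=0.0052 Im=-0.0512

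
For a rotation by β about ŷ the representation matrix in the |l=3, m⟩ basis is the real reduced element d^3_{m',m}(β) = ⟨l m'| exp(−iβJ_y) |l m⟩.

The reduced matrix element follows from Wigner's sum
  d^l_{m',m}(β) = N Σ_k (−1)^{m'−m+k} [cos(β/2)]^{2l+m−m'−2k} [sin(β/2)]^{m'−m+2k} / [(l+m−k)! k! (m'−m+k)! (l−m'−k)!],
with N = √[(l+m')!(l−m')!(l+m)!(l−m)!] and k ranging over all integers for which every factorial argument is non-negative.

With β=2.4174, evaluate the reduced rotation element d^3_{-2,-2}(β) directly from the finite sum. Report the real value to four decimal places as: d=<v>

d^3_{-2,-2}(β=2.4174) via Wigner's sum:
c=cos(2.4174/2)=0.354235, s=sin(2.4174/2)=0.935156; N=√[1·120·1·120]=120.000000
Admissible k: 0..1 (factorial args all ≥0)
  k=0: (−1)^0·120.0000/(120)·0.3542^6·0.9352^0 = +0.001976
  k=1: (−1)^1·120.0000/(24)·0.3542^4·0.9352^2 = -0.068850
d^3_{-2,-2}(2.4174) = +0.001976 -0.068850 = -0.066875

d=-0.0669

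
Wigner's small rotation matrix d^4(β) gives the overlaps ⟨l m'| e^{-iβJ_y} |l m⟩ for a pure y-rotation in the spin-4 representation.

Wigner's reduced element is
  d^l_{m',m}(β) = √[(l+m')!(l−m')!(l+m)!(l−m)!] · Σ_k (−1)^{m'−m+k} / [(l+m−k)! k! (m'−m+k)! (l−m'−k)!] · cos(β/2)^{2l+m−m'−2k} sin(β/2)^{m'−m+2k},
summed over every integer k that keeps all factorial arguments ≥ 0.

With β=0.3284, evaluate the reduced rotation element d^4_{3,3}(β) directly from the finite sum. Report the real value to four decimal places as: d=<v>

d=0.7249

d^4_{3,3}(β=0.3284) via Wigner's sum:
With c≡cos(β/2)=0.986549 and s≡sin(β/2)=0.163463, N=[5040·1·5040·1]^{1/2}=5040.000000
Admissible k: 0..1 (factorial args all ≥0)
  k=0: (−1)^0·5040.0000/(5040)·0.9865^8·0.1635^0 = +0.897327
  k=1: (−1)^1·5040.0000/(720)·0.9865^6·0.1635^2 = -0.172445
d^4_{3,3}(0.3284) = +0.897327 -0.172445 = +0.724882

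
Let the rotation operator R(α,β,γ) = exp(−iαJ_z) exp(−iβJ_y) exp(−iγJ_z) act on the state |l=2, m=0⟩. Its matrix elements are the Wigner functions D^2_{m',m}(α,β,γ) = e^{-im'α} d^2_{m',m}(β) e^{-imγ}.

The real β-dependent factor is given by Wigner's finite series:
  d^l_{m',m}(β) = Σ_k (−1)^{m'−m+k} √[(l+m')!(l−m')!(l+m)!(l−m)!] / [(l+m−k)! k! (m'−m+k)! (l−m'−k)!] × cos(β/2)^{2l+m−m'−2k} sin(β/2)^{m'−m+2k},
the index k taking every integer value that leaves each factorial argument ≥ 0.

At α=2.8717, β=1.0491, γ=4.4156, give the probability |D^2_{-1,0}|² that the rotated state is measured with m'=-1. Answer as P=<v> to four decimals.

P=0.2800

First d^2_{-1,0}(β=1.0491), then the phase factors e^{-i(-1)α} and e^{-i(0)γ}:
Half-angle: c=0.865549, s=0.500824. N=√(1·6·2·2)=4.898979
Admissible k: 1..2 (factorial args all ≥0)
  k=1: (−1)^0·4.8990/(2)·0.8655^3·0.5008^1 = +0.795492
  k=2: (−1)^1·4.8990/(2)·0.8655^1·0.5008^3 = -0.266331
d^2_{-1,0}(1.0491) = +0.795492 -0.266331 = +0.529161
|D^2_{-1,0}|² = |d^2_{-1,0}(β)|² = (+0.529161)² = 0.280012 (the z-rotation phases have unit modulus)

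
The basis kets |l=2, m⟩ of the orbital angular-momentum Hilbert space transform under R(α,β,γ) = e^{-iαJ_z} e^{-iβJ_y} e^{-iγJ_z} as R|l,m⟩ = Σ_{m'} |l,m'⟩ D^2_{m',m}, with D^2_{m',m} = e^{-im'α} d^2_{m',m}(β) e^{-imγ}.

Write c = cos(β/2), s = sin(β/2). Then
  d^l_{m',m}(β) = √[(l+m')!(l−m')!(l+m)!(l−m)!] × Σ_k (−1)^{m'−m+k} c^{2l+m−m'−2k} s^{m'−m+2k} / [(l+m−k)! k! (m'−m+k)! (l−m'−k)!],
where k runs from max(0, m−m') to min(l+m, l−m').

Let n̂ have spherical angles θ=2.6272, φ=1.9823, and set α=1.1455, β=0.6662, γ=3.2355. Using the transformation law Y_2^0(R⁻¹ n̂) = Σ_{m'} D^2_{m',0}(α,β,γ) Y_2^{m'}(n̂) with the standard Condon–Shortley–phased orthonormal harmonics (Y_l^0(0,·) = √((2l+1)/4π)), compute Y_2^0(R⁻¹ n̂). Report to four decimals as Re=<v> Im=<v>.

Need the full column D^2_{m',0} for m'=−2..2 at α=1.1455, β=0.6662, γ=3.2355.
cos(β/2)=0.945033, sin(β/2)=0.326974
d^2_{-2,0}: single k=2 term ⇒ +0.233882;  D = -0.154254+0.175802i
d^2_{-1,0}: k∈[1..2] ⇒ +0.675975 -0.080921 = +0.595053;  D = +0.245513+0.542044i
d^2_{0,0}: k∈[0..2] ⇒ +0.797606 -0.381928 +0.011430 = +0.427108;  D = +0.427108+0.000000i
d^2_{1,0}: k∈[0..1] ⇒ -0.675975 +0.080921 = -0.595053;  D = -0.245513+0.542044i
d^2_{2,0}: single k=0 term ⇒ +0.233882;  D = -0.154254-0.175802i
Y_2^{m'}(θ=2.6272,φ=1.9823) and Σ D·Y over m':
  (-0.1543+0.1758i)·(-0.0636+0.0686i)  (+0.2455+0.5420i)·(+0.1324+0.3033i)  (+0.4271+0.0000i)·(+0.4017+0.0000i)  (-0.2455+0.5420i)·(-0.1324+0.3033i)  (-0.1543-0.1758i)·(-0.0636-0.0686i)
Y_2^0(R⁻¹ n̂) = -0.096698-0.000000i

Re=-0.0967 Im=0.0000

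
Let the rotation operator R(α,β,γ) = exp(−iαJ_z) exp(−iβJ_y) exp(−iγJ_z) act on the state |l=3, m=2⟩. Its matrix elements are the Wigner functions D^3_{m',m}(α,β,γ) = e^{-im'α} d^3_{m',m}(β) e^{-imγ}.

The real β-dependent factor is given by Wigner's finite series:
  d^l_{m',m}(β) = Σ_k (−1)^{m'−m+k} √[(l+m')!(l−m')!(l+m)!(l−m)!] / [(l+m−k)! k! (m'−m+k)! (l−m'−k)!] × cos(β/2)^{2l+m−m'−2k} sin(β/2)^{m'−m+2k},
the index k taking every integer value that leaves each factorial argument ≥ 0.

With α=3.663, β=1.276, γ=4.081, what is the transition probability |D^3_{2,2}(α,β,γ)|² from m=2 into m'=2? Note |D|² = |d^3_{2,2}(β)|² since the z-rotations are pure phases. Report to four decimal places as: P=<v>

P=0.2207

Split into d^3_{2,2}(β=1.276) × two z-phases.
With c≡cos(β/2)=0.803289 and s≡sin(β/2)=0.595590, N=[120·1·120·1]^{1/2}=120.000000
k: max(0,(2)−(2))=0 … min(3+(2),3−(2))=1
  k=0: (−1)^0·120.0000/(120)·0.8033^6·0.5956^0 = +0.268676
  k=1: (−1)^1·120.0000/(24)·0.8033^4·0.5956^2 = -0.738501
d^3_{2,2}(1.276) = +0.268676 -0.738501 = -0.469825
|D^3_{2,2}|² = |d^3_{2,2}(β)|² = (-0.469825)² = 0.220735 (the z-rotation phases have unit modulus)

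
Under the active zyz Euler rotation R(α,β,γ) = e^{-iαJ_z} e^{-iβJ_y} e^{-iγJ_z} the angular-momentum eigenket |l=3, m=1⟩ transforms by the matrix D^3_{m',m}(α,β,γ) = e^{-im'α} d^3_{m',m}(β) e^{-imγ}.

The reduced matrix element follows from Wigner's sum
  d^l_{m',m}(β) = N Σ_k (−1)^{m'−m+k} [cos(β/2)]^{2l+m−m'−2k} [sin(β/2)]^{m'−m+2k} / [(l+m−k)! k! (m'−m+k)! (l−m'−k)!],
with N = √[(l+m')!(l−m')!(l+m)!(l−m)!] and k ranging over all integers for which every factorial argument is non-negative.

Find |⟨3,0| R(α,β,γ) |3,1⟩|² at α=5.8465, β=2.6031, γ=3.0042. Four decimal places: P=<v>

First d^3_{0,1}(β=2.6031), then the phase factors e^{-i(0)α} and e^{-i(1)γ}:
With c≡cos(β/2)=0.266005 and s≡sin(β/2)=0.963972, N=[6·6·24·2]^{1/2}=41.569219
k∈{1,2,3} keeps every argument non-negative
  k=1: (−1)^0·41.5692/(12)·0.2660^5·0.9640^1 = +0.004447
  k=2: (−1)^1·41.5692/(4)·0.2660^3·0.9640^3 = -0.175216
  k=3: (−1)^2·41.5692/(12)·0.2660^1·0.9640^5 = +0.767011
d^3_{0,1}(2.6031) = +0.004447 -0.175216 +0.767011 = +0.596242
|D^3_{0,1}|² = |d^3_{0,1}(β)|² = (+0.596242)² = 0.355505 (the z-rotation phases have unit modulus)

P=0.3555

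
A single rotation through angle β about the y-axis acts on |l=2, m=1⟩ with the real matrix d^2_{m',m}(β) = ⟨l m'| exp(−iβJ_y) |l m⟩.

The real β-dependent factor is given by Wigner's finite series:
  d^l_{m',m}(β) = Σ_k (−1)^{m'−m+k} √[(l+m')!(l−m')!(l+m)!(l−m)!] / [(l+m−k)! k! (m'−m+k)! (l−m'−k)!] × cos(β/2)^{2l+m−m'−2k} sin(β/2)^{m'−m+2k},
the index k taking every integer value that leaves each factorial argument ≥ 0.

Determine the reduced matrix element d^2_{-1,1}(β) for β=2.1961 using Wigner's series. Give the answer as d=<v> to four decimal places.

d=-0.1353

d^2_{-1,1}(β=2.1961) via Wigner's sum:
With c≡cos(β/2)=0.455333 and s≡sin(β/2)=0.890321, N=[1·6·6·1]^{1/2}=6.000000
k: max(0,(1)−(-1))=2 … min(2+(1),2−(-1))=3
  k=2: (−1)^0·6.0000/(2)·0.4553^2·0.8903^2 = +0.493030
  k=3: (−1)^1·6.0000/(6)·0.4553^0·0.8903^4 = -0.628329
d^2_{-1,1}(2.1961) = +0.493030 -0.628329 = -0.135299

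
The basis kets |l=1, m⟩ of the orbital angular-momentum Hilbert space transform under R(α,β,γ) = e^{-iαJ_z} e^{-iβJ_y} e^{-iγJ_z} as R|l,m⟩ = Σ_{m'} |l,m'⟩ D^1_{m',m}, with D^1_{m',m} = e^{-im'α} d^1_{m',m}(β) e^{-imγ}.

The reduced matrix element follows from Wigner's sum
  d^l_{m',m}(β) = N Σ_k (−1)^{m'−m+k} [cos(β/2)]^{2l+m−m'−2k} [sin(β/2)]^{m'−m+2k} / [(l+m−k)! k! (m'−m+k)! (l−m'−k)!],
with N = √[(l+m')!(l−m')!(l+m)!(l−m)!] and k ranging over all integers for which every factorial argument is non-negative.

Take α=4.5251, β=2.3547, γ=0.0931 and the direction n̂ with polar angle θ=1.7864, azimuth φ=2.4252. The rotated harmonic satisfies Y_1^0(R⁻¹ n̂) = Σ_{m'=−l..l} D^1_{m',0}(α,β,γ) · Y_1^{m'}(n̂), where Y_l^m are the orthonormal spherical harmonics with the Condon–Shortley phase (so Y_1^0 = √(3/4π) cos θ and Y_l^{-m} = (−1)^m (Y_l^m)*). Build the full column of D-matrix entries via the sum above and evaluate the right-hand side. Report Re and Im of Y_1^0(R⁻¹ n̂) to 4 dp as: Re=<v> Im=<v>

Re=-0.0968 Im=0.0000

Need the full column D^1_{m',0} for m'=−1..1 at α=4.5251, β=2.3547, γ=0.0931.
cos(β/2)=0.383374, sin(β/2)=0.923593
d^1_{-1,0}: single k=1 term ⇒ +0.500747;  D = -0.093237-0.491990i
d^1_{0,0}: k∈[0..1] ⇒ +0.146975 -0.853025 = -0.706049;  D = -0.706049+0.000000i
d^1_{1,0}: single k=0 term ⇒ -0.500747;  D = +0.093237-0.491990i
Y_1^{m'}(θ=1.7864,φ=2.4252) and Σ D·Y over m':
  (-0.0932-0.4920i)·(-0.2545-0.2216i)  (-0.7060+0.0000i)·(-0.1045+0.0000i)  (+0.0932-0.4920i)·(+0.2545-0.2216i)
Y_1^0(R⁻¹ n̂) = -0.096805+0.000000i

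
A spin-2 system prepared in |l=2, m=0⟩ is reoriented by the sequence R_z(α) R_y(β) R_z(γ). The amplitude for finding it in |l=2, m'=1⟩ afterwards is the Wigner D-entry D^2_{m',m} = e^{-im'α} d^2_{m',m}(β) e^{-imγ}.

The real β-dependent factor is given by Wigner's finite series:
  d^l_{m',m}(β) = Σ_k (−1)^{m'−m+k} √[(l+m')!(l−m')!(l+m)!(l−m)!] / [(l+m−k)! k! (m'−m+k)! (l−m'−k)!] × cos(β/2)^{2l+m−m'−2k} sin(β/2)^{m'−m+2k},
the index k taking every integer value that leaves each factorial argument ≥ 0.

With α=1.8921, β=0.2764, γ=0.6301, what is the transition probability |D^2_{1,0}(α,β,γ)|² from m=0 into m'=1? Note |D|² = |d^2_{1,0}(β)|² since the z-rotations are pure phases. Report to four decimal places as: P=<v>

P=0.1034

First d^2_{1,0}(β=0.2764), then the phase factors e^{-i(1)α} and e^{-i(0)γ}:
c=cos(0.2764/2)=0.990466, s=sin(0.2764/2)=0.137761; N=√[6·1·2·2]=4.898979
The bounds max(0,m−m')=0 and min(l+m,l−m')=1 give 2 terms
  k=0: (−1)^1·4.8990/(2)·0.9905^3·0.1378^1 = -0.327883
  k=1: (−1)^2·4.8990/(2)·0.9905^1·0.1378^3 = +0.006343
d^2_{1,0}(0.2764) = -0.327883 +0.006343 = -0.321540
|D^2_{1,0}|² = |d^2_{1,0}(β)|² = (-0.321540)² = 0.103388 (the z-rotation phases have unit modulus)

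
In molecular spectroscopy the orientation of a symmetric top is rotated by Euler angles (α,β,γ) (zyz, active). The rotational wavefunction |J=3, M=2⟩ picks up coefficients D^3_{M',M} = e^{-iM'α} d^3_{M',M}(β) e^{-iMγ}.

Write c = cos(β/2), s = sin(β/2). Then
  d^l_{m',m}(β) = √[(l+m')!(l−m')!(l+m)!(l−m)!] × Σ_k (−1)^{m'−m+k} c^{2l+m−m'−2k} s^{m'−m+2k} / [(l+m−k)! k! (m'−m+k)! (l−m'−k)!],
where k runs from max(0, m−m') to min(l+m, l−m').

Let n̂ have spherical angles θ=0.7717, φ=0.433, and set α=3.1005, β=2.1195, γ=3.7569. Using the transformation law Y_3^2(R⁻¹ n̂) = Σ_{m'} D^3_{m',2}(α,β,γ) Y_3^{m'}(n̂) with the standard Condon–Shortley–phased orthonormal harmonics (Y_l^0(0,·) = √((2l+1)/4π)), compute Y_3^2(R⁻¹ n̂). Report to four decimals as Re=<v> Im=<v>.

Need the full column D^3_{m',2} for m'=−3..3 at α=3.1005, β=2.1195, γ=3.7569.
cos(β/2)=0.489090, sin(β/2)=0.872233
d^3_{-3,2}: single k=5 term ⇒ +0.604822;  D = -0.130162+0.590650i
d^3_{-2,2}: k∈[4..5] ⇒ +0.692275 -0.440348 = +0.251927;  D = +0.064278-0.243589i
d^3_{-1,2}: k∈[3..4] ⇒ +0.491015 -0.780822 = -0.289807;  D = +0.085392-0.276941i
d^3_{0,2}: k∈[2..3] ⇒ +0.238441 -0.758349 = -0.519907;  D = -0.173471+0.490114i
d^3_{1,2}: k∈[1..2] ⇒ +0.077193 -0.491015 = -0.413822;  D = +0.153985-0.384106i
d^3_{2,2}: k∈[0..1] ⇒ +0.013688 -0.217666 = -0.203978;  D = -0.083615+0.186053i
d^3_{3,2}: single k=0 term ⇒ -0.059793;  D = +0.026730-0.053486i
Y_3^{m'}(θ=0.7717,φ=0.433) and Σ D·Y over m':
  (-0.1302+0.5907i)·(+0.0380-0.1363i)  (+0.0643-0.2436i)·(+0.2308-0.2713i)  (+0.0854-0.2769i)·(+0.3209-0.1483i)  (-0.1735+0.4901i)·(-0.1154+0.0000i)  (+0.1540-0.3841i)·(-0.3209-0.1483i)  (-0.0836+0.1861i)·(+0.2308+0.2713i)  (+0.0267-0.0535i)·(-0.0380-0.1363i)
Y_3^2(R⁻¹ n̂) = -0.153824-0.072529i

Re=-0.1538 Im=-0.0725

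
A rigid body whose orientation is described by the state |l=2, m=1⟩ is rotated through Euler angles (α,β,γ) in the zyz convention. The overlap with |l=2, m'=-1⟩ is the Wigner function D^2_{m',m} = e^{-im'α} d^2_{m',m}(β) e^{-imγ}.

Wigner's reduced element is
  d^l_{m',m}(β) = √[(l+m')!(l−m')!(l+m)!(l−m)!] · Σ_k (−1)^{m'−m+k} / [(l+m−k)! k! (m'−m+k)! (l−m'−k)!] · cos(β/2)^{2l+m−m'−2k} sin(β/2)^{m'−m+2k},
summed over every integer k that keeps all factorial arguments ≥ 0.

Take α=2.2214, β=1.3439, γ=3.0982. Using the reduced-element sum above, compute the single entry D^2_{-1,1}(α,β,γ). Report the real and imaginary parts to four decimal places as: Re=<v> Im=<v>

Re=0.3594 Im=-0.4319

Split into d^2_{-1,1}(β=1.3439) × two z-phases.
Half-angle: c=0.782609, s=0.622513. N=√(1·6·6·1)=6.000000
k: max(0,(1)−(-1))=2 … min(2+(1),2−(-1))=3
  k=2: (−1)^0·6.0000/(2)·0.7826^2·0.6225^2 = +0.712047
  k=3: (−1)^1·6.0000/(6)·0.7826^0·0.6225^4 = -0.150174
d^2_{-1,1}(1.3439) = +0.712047 -0.150174 = +0.561873
Phases: e^{-i·(-1)·2.2214}=-0.605667+0.795718i, e^{-i·(1)·3.0982}=-0.999059-0.043379i ⇒ D=+0.359382-0.431909i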